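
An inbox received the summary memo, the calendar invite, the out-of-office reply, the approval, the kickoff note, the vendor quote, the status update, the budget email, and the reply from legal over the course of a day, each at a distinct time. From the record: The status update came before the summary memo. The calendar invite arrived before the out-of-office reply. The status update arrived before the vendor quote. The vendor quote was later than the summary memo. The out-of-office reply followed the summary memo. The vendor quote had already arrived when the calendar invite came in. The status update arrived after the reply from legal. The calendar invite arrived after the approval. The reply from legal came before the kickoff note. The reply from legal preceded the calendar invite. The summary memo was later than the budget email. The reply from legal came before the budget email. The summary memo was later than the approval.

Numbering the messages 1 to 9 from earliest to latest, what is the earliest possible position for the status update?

The reply from legal must come before the status update — 1 forced predecessor.
Nothing else is forced ahead of the status update, so its earliest slot is position 1 + 1 = 2.

2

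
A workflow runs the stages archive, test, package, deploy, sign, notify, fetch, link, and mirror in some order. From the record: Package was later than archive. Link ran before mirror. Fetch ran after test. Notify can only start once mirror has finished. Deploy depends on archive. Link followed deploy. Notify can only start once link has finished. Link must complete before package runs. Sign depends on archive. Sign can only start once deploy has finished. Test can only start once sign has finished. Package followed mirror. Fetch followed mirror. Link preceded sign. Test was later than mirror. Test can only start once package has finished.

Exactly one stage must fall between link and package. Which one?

Tracing the constraints gives link → mirror → package, so mirror sits after link and before package.
No other stage is forced both after link and before package.

mirror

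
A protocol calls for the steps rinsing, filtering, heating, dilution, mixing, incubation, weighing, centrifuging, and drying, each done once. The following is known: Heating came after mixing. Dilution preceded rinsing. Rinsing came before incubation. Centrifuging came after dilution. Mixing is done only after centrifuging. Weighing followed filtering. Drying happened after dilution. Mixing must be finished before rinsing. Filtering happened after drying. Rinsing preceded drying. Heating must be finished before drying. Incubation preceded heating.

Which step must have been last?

weighing

Every other step has a chain of constraints placing it before weighing, so weighing is last.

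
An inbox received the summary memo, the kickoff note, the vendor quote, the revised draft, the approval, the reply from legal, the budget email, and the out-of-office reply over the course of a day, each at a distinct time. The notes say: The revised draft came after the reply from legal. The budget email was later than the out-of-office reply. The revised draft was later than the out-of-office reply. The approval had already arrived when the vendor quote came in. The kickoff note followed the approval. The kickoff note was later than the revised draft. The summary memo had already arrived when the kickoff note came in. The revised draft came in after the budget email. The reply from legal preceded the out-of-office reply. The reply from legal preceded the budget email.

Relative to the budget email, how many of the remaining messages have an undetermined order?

Forced before the budget email: the out-of-office reply and the reply from legal; forced after the budget email: the kickoff note and the revised draft.
That leaves the approval, the summary memo, and the vendor quote with no forced order relative to the budget email — 3.

3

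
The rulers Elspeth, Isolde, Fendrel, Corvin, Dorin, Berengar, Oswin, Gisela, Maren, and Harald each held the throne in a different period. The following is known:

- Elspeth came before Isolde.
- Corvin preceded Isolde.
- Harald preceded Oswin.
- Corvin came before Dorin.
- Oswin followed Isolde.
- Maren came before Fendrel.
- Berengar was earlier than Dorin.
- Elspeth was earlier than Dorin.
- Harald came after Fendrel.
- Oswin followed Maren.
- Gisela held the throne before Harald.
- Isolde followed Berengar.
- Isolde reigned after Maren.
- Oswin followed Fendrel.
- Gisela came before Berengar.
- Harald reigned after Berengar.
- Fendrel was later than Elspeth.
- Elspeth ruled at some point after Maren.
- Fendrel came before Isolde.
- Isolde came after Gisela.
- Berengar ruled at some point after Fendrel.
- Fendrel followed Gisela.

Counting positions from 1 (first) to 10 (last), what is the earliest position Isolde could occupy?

7

Berengar, Corvin, Elspeth, Fendrel, Gisela, and Maren must all come before Isolde — 6 forced predecessors.
Nothing else is forced ahead of Isolde, so their earliest slot is position 6 + 1 = 7.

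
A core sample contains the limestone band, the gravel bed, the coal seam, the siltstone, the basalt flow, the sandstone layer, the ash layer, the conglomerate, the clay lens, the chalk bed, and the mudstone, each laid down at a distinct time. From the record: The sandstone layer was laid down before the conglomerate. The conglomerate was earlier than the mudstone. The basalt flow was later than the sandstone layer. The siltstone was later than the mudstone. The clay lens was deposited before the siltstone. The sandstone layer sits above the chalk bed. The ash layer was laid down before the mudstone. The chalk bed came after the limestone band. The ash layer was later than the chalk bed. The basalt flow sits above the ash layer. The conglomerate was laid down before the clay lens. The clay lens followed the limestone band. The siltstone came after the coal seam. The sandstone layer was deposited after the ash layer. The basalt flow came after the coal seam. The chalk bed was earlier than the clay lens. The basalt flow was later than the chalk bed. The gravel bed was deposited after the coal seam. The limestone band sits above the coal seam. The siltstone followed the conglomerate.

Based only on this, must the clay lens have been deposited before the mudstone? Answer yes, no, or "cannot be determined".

cannot be determined

No chain of stated constraints runs from the clay lens to the mudstone, and none runs from the mudstone to the clay lens either.
So the relative order of the clay lens and the mudstone is not fixed by the given facts.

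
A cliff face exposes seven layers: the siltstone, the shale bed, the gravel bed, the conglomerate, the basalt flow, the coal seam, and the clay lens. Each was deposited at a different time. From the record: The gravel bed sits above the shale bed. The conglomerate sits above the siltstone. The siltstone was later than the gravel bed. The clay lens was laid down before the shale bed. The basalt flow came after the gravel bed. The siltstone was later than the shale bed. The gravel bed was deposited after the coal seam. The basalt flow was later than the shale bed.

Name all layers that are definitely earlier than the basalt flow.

the clay lens, the coal seam, the gravel bed, the shale bed

Directly stated before the basalt flow: the gravel bed and the shale bed.
The clay lens reaches the basalt flow via the clay lens → the shale bed → the basalt flow.
The coal seam reaches the basalt flow via the coal seam → the gravel bed → the basalt flow.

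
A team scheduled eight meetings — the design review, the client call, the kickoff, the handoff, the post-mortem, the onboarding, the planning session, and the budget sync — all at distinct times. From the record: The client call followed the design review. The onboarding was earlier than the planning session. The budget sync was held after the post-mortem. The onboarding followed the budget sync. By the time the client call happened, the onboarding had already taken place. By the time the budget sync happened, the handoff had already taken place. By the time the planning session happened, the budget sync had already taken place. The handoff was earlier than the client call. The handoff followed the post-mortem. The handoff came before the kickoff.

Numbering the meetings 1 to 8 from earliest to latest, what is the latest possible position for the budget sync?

5

The budget sync must come before the client call, the onboarding, and the planning session — 3 meetings forced after it.
Everything else can be placed before the budget sync in some valid order, so the budget sync can sit as late as position 8 − 3 = 5.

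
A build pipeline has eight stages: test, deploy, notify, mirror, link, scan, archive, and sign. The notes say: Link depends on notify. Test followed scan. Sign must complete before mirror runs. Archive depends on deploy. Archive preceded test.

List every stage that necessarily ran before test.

archive, deploy, scan

Directly stated before test: archive and scan.
Deploy reaches test via deploy → archive → test.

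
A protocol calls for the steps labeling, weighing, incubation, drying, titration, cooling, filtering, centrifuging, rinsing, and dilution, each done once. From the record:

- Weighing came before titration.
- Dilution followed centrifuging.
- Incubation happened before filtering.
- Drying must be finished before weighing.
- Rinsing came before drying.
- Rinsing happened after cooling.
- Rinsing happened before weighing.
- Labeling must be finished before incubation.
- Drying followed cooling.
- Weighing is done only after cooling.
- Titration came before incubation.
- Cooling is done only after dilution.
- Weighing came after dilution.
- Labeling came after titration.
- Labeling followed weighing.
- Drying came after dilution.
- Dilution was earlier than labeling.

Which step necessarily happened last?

filtering

Every other step has a chain of constraints placing it before filtering, so filtering is last.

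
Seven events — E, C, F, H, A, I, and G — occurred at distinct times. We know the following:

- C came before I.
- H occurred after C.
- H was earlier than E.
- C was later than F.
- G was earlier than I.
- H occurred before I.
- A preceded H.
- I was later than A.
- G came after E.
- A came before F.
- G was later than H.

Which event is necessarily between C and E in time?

Tracing the constraints gives C → H → E, so H sits after C and before E.
No other event is forced both after C and before E.

H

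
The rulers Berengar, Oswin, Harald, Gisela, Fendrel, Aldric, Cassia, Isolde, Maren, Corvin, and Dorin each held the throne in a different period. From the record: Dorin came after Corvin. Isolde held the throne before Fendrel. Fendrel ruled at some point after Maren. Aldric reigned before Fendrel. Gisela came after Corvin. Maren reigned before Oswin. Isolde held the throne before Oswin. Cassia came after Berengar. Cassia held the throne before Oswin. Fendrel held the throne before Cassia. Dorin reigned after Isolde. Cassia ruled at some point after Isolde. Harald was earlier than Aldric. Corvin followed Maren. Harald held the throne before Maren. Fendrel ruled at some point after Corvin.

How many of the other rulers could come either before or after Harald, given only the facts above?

Forced after Harald: Aldric, Cassia, Corvin, Dorin, Fendrel, Gisela, Maren, and Oswin.
That leaves Berengar and Isolde with no forced order relative to Harald — 2.

2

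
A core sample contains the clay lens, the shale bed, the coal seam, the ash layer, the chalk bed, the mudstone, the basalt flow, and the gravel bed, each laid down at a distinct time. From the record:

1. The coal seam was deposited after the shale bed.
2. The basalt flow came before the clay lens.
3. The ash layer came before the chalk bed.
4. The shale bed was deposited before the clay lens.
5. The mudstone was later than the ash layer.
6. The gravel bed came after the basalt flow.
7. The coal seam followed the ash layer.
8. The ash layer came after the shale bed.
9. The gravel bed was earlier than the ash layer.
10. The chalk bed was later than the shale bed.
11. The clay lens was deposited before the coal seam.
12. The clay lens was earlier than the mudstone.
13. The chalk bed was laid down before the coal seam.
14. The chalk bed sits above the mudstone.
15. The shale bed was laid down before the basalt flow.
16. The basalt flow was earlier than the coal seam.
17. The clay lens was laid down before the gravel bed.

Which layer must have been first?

The shale bed has a chain of constraints placing it before every other layer, so the shale bed must be first.

the shale bed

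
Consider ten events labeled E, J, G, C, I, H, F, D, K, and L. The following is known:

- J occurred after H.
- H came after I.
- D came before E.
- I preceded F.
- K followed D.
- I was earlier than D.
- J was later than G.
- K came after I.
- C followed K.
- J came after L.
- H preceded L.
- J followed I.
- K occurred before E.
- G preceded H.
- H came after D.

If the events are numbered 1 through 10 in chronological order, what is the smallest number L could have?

5

D, G, H, and I must all come before L — 4 forced predecessors.
Nothing else is forced ahead of L, so its earliest slot is position 4 + 1 = 5.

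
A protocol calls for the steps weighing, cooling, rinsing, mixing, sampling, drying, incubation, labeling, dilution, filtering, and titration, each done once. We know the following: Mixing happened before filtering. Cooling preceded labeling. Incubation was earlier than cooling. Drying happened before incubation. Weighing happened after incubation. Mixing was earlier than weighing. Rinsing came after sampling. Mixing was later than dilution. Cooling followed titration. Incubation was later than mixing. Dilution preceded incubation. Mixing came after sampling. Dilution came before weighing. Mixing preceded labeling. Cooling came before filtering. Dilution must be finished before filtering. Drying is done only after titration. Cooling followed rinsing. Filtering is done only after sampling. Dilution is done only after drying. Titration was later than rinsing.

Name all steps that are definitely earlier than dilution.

Directly stated before dilution: drying.
Rinsing reaches dilution via rinsing → titration → drying → dilution.
Sampling reaches dilution via sampling → rinsing → titration → drying → dilution.
Titration reaches dilution via titration → drying → dilution.

drying, rinsing, sampling, titration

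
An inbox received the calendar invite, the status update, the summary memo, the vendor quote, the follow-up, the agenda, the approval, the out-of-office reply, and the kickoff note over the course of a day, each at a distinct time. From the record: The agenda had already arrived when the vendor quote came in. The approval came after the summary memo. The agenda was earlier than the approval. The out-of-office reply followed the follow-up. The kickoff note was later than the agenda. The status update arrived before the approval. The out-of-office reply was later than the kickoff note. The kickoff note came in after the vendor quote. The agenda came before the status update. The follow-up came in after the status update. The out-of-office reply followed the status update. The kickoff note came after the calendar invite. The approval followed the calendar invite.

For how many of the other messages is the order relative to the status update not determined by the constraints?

Forced before the status update: the agenda; forced after the status update: the approval, the follow-up, and the out-of-office reply.
That leaves the calendar invite, the kickoff note, the summary memo, and the vendor quote with no forced order relative to the status update — 4.

4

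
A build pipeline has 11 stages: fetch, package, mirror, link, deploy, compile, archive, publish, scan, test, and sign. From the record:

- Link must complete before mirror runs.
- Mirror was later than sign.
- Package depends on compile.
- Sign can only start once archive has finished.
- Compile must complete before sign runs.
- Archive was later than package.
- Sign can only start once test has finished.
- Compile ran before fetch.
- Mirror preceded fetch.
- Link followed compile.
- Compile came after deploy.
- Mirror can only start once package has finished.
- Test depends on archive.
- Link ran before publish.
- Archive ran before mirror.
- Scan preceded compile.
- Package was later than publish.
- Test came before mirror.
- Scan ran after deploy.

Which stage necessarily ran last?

fetch

Every other stage has a chain of constraints placing it before fetch, so fetch is last.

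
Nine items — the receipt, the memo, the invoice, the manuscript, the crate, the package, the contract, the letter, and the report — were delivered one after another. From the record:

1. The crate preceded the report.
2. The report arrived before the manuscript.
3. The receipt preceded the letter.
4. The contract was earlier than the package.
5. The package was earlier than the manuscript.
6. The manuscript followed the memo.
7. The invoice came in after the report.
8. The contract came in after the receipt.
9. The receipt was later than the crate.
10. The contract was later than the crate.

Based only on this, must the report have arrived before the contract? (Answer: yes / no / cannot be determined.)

cannot be determined

No chain of stated constraints runs from the report to the contract, and none runs from the contract to the report either.
So the relative order of the report and the contract is not fixed by the given facts.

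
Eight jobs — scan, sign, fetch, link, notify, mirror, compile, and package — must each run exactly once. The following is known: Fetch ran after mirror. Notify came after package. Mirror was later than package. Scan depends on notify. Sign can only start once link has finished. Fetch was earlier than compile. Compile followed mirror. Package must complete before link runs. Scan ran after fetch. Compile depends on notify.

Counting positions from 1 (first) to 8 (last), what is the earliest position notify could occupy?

Package must come before notify — 1 forced predecessor.
Nothing else is forced ahead of notify, so its earliest slot is position 1 + 1 = 2.

2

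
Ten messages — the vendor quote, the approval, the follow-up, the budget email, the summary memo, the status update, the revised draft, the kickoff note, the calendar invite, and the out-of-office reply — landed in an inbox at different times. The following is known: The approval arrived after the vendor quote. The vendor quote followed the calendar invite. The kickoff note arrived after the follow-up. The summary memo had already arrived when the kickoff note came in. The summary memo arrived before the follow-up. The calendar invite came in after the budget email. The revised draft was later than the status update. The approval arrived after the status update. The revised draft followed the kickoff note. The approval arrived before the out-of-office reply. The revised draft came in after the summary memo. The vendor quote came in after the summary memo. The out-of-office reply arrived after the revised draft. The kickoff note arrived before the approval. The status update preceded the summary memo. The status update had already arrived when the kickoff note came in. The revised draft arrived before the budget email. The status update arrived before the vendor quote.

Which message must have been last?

Every other message has a chain of constraints placing it before the out-of-office reply, so the out-of-office reply is last.

the out-of-office reply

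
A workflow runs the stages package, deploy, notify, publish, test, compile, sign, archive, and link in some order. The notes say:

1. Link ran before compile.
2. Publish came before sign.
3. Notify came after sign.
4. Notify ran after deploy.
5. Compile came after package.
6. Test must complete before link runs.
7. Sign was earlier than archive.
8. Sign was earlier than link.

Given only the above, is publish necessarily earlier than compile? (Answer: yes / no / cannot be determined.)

yes

Chain the constraints: publish → sign → link → compile. Each link is directly stated, so publish comes before compile.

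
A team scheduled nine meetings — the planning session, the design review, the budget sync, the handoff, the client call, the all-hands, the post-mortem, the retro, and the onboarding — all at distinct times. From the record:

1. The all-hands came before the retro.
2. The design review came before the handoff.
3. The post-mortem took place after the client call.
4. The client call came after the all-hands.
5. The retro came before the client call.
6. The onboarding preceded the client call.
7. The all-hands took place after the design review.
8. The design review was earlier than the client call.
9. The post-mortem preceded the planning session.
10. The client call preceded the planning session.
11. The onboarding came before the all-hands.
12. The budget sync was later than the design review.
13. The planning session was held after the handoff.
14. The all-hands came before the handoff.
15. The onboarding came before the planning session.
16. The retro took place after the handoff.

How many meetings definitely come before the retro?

4

Directly stated before the retro: the all-hands and the handoff.
The design review reaches the retro via the design review → the handoff → the retro.
The onboarding reaches the retro via the onboarding → the all-hands → the retro.
No chain forces the planning session (or any of the others) ahead of the retro.
That's the all-hands, the design review, the handoff, and the onboarding — 4 in all.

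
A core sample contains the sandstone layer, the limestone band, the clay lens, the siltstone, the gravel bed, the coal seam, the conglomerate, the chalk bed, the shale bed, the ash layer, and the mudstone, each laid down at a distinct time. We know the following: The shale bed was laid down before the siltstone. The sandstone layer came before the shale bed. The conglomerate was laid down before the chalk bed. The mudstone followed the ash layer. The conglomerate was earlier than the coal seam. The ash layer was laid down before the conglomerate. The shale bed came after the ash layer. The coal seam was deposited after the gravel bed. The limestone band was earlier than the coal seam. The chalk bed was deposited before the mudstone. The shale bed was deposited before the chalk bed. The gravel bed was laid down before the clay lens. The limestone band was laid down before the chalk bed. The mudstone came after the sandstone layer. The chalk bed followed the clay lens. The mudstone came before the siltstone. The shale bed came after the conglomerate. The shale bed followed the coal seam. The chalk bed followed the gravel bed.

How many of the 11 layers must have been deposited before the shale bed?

Directly stated before the shale bed: the ash layer, the coal seam, the conglomerate, and the sandstone layer.
The gravel bed reaches the shale bed via the gravel bed → the coal seam → the shale bed.
The limestone band reaches the shale bed via the limestone band → the coal seam → the shale bed.
That's the ash layer, the coal seam, the conglomerate, the gravel bed, the limestone band, and the sandstone layer — 6 in all.

6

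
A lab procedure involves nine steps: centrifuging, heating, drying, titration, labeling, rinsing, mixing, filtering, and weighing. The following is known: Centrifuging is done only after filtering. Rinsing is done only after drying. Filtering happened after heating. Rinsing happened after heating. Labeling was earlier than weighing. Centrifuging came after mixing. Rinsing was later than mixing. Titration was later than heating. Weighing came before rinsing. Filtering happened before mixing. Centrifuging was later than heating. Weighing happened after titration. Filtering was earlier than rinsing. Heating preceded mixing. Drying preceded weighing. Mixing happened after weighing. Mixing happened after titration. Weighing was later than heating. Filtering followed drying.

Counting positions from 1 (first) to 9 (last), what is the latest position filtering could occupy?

Filtering must come before centrifuging, mixing, and rinsing — 3 steps forced after it.
Everything else can be placed before filtering in some valid order, so filtering can sit as late as position 9 − 3 = 6.

6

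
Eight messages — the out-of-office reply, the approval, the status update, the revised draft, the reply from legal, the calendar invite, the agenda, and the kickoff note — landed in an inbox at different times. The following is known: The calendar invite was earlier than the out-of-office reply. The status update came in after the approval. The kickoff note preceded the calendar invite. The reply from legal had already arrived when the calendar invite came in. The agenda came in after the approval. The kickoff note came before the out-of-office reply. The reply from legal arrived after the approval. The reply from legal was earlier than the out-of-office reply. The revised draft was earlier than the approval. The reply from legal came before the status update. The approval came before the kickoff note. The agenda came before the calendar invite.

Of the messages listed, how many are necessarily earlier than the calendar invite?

Directly stated before the calendar invite: the agenda, the kickoff note, and the reply from legal.
The approval reaches the calendar invite via the approval → the reply from legal → the calendar invite.
The revised draft reaches the calendar invite via the revised draft → the approval → the reply from legal → the calendar invite.
No chain forces the out-of-office reply (or any of the others) ahead of the calendar invite.
That's the agenda, the approval, the kickoff note, the reply from legal, and the revised draft — 5 in all.

5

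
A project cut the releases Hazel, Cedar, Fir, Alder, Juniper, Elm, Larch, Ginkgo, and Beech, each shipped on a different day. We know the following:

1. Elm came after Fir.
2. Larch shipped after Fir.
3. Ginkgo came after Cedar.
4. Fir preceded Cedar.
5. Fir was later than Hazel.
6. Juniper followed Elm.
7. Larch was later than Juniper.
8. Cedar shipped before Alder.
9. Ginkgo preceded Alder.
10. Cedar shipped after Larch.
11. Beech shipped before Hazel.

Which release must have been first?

Beech has a chain of constraints placing it before every other release, so Beech must be first.

Beech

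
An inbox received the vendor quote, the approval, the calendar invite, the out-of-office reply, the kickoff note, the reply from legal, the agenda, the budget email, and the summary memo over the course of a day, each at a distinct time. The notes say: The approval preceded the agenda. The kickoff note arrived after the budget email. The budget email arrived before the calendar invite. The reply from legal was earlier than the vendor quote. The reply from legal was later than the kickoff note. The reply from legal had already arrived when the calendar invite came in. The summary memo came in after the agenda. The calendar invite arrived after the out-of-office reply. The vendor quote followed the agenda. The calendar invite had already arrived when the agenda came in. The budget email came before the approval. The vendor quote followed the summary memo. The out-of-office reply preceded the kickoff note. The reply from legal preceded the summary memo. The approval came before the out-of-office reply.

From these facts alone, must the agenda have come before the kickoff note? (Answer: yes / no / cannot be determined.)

Tracing the constraints gives the kickoff note → the reply from legal → the calendar invite → the agenda, so the kickoff note must come before the agenda.
That means the agenda cannot be before the kickoff note.

no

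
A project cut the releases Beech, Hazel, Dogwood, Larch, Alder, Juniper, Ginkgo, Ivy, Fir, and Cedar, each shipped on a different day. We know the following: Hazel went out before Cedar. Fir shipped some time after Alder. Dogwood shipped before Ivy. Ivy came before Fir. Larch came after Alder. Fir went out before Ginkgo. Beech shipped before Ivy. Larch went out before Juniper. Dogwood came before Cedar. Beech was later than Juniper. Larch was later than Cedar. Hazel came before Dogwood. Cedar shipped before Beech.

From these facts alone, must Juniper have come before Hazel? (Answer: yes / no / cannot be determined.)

Tracing the constraints gives Hazel → Cedar → Larch → Juniper, so Hazel must come before Juniper.
That means Juniper cannot be before Hazel.

no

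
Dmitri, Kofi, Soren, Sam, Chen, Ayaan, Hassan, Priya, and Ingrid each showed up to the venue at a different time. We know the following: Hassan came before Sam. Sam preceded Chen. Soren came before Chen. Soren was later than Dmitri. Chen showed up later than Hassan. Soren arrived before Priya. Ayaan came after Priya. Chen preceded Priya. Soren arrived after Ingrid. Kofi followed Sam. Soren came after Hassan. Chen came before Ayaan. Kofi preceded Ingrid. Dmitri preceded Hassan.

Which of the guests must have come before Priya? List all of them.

Chen, Dmitri, Hassan, Ingrid, Kofi, Sam, Soren

Directly stated before Priya: Chen and Soren.
Dmitri reaches Priya via Dmitri → Soren → Priya.
Hassan reaches Priya via Hassan → Chen → Priya.
Ingrid reaches Priya via Ingrid → Soren → Priya.
Likewise Kofi and Sam each reach Priya by chaining the stated constraints.
No chain forces Ayaan ahead of Priya.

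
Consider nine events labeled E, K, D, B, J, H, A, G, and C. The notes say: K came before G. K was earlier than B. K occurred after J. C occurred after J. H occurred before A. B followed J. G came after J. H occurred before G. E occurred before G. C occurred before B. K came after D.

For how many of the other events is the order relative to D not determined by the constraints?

5

Forced after D: B, G, and K.
That leaves A, C, E, H, and J with no forced order relative to D — 5.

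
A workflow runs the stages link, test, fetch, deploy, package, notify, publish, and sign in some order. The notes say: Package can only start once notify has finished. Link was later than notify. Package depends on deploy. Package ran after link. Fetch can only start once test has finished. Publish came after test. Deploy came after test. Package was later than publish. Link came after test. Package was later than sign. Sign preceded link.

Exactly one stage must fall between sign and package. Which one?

link

Tracing the constraints gives sign → link → package, so link sits after sign and before package.
No other stage is forced both after sign and before package.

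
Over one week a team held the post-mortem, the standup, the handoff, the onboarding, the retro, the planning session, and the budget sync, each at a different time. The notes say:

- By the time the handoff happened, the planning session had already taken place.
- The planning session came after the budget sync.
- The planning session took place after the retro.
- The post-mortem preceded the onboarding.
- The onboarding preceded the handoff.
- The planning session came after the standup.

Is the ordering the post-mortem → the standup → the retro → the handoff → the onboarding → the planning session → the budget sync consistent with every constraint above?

The constraints require the budget sync before the planning session, but in the proposed sequence the planning session appears ahead of the budget sync. That one violation is enough.

no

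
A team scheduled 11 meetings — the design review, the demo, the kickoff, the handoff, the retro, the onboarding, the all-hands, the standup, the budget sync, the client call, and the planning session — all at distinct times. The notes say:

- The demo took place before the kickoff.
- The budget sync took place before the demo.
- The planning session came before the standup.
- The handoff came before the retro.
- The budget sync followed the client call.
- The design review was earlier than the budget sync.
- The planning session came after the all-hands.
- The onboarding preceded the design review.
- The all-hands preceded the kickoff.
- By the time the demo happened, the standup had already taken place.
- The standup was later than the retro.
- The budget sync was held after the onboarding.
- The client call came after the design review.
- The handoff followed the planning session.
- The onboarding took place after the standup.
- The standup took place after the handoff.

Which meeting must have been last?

the kickoff

Every other meeting has a chain of constraints placing it before the kickoff, so the kickoff is last.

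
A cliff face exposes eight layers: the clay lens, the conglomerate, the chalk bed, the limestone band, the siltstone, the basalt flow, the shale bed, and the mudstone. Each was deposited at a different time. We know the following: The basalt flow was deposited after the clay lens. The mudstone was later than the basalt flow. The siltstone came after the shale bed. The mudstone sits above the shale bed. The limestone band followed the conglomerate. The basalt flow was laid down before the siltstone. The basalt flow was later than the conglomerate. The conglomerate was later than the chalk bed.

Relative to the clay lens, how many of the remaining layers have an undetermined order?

4

Forced after the clay lens: the basalt flow, the mudstone, and the siltstone.
That leaves the chalk bed, the conglomerate, the limestone band, and the shale bed with no forced order relative to the clay lens — 4.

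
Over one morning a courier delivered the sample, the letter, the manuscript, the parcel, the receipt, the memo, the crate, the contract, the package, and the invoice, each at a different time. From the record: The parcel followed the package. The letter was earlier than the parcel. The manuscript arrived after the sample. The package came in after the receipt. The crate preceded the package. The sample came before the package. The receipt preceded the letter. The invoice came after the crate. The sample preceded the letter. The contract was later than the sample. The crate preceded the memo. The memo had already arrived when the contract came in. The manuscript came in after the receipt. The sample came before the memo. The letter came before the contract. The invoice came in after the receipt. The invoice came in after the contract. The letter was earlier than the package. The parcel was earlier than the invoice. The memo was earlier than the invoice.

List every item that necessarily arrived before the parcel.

Directly stated before the parcel: the letter and the package.
The crate reaches the parcel via the crate → the package → the parcel.
The receipt reaches the parcel via the receipt → the letter → the parcel.
The sample reaches the parcel via the sample → the letter → the parcel.

the crate, the letter, the package, the receipt, the sample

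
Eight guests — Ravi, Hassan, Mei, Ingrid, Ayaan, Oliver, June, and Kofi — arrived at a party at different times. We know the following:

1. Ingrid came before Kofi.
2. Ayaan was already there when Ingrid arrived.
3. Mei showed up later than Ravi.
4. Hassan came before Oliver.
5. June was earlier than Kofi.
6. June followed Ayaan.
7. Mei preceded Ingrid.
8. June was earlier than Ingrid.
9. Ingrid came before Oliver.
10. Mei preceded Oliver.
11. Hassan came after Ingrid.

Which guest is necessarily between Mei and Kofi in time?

Ingrid

Tracing the constraints gives Mei → Ingrid → Kofi, so Ingrid sits after Mei and before Kofi.
No other guest is forced both after Mei and before Kofi.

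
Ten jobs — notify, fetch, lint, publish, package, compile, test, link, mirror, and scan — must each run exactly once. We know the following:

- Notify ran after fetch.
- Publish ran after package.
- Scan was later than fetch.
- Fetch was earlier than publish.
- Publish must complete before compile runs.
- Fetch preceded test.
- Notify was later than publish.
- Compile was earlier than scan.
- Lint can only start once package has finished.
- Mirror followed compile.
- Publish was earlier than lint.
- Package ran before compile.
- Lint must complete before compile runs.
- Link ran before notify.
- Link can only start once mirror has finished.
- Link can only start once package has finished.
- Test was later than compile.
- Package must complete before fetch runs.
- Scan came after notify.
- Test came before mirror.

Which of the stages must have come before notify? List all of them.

Directly stated before notify: fetch, link, and publish.
Compile reaches notify via compile → mirror → link → notify.
Lint reaches notify via lint → compile → mirror → link → notify.
Mirror reaches notify via mirror → link → notify.
Likewise package and test each reach notify by chaining the stated constraints.

compile, fetch, link, lint, mirror, package, publish, test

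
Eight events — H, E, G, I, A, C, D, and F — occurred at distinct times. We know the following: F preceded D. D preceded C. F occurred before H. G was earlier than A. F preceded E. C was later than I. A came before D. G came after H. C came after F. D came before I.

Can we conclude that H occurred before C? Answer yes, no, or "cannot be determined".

yes

Chain the constraints: H → G → A → D → C. Each link is directly stated, so H comes before C.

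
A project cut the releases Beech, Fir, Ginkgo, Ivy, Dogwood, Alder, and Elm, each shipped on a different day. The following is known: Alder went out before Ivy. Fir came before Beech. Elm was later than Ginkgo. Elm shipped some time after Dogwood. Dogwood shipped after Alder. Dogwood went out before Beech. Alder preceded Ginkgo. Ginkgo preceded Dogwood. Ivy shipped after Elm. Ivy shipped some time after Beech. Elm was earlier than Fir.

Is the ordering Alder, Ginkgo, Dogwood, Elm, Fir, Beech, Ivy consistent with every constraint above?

Check each stated constraint against the proposed order — e.g. Elm is ahead of Ivy; Alder is ahead of Ivy. Every pair is in the required order; nothing is violated.

yes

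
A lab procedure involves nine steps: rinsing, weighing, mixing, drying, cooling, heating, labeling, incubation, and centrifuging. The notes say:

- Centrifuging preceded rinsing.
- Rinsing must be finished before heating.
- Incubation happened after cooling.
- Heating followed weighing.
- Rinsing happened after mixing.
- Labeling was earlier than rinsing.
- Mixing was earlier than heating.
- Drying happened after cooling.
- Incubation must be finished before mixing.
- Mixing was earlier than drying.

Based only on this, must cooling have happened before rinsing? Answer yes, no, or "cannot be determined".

yes

Chain the constraints: cooling → incubation → mixing → rinsing. Each link is directly stated, so cooling comes before rinsing.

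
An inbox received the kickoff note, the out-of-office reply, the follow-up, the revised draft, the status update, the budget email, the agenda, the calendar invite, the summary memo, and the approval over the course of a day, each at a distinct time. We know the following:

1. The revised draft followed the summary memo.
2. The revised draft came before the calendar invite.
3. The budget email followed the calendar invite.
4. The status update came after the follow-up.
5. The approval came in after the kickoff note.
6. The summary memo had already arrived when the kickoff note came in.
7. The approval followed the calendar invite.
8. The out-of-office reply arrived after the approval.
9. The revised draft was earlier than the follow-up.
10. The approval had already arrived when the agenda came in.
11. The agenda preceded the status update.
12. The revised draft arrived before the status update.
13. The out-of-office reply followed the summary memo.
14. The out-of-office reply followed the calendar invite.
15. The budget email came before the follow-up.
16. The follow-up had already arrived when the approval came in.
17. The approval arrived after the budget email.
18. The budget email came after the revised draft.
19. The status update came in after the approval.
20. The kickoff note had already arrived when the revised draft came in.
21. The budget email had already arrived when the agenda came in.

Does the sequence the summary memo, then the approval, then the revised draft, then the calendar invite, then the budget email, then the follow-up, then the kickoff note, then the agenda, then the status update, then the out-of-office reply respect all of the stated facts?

The constraints require the calendar invite before the approval, but in the proposed sequence the approval appears ahead of the calendar invite. That one violation is enough.

no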